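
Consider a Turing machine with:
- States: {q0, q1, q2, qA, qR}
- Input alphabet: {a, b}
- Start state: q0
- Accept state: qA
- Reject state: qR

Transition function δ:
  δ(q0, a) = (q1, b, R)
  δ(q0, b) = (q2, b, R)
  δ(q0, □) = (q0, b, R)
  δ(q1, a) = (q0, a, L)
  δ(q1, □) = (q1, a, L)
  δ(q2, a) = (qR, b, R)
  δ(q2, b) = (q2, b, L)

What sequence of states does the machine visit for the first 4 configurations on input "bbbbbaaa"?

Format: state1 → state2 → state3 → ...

Execution trace:
Initial: [q0]bbbbbaaa
Step 1: δ(q0, b) = (q2, b, R) → b[q2]bbbbaaa
Step 2: δ(q2, b) = (q2, b, L) → [q2]bbbbbaaa
Step 3: δ(q2, b) = (q2, b, L) → [q2]□bbbbbaaa

No transition is defined for δ(q2, □). By convention the machine halts and rejects.

State sequence: q0 → q2 → q2 → q2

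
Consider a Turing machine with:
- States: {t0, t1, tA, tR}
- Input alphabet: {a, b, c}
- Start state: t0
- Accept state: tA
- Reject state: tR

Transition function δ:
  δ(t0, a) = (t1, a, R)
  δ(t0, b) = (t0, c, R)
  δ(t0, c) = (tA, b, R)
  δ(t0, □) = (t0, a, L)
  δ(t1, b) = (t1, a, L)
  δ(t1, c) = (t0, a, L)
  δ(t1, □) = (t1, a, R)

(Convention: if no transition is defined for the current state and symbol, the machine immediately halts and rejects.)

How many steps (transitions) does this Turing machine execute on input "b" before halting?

Execution trace:
Initial: [t0]b
Step 1: δ(t0, b) = (t0, c, R) → c[t0]□
Step 2: δ(t0, □) = (t0, a, L) → [t0]ca
Step 3: δ(t0, c) = (tA, b, R) → b[tA]a

The machine reaches the accept state tA and halts.

The machine executed 3 steps before halting.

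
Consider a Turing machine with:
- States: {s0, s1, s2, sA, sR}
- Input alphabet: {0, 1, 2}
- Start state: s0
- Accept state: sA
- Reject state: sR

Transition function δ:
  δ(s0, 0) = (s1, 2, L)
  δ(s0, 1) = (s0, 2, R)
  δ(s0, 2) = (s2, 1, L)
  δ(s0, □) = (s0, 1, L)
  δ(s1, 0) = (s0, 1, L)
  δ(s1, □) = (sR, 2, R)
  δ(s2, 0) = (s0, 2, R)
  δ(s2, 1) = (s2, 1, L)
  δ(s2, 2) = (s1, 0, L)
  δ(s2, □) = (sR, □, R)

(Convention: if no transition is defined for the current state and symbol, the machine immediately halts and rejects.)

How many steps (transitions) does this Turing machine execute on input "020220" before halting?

Execution trace:
Initial: [s0]020220
Step 1: δ(s0, 0) = (s1, 2, L) → [s1]□220220
Step 2: δ(s1, □) = (sR, 2, R) → 2[sR]220220

The machine reaches the reject state sR and halts.

The machine executed 2 steps before halting.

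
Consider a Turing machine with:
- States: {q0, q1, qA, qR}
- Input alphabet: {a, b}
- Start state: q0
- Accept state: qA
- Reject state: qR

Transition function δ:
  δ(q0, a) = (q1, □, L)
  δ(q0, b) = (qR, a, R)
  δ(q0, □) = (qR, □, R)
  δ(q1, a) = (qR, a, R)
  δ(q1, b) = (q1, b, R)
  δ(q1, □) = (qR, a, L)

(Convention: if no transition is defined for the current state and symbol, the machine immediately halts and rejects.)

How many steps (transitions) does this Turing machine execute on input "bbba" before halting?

Execution trace:
Initial: [q0]bbba
Step 1: δ(q0, b) = (qR, a, R) → a[qR]bba

The machine reaches the reject state qR and halts.

The machine executed 1 step before halting.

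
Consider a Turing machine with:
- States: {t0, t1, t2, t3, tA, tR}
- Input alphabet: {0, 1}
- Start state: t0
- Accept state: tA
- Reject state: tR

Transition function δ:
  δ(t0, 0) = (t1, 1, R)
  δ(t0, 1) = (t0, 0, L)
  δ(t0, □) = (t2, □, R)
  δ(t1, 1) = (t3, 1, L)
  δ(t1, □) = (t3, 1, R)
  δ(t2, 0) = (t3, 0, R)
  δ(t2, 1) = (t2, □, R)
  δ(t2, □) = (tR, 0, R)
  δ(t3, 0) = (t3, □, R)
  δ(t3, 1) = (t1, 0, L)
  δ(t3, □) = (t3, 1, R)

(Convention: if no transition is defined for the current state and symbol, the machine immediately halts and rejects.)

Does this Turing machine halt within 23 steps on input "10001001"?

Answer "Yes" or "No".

Execution trace:
Initial: [t0]10001001
Step 1: δ(t0, 1) = (t0, 0, L) → [t0]□00001001
Step 2: δ(t0, □) = (t2, □, R) → □[t2]00001001
Step 3: δ(t2, 0) = (t3, 0, R) → □0[t3]0001001
Step 4: δ(t3, 0) = (t3, □, R) → □0□[t3]001001
Step 5: δ(t3, 0) = (t3, □, R) → □0□□[t3]01001
Step 6: δ(t3, 0) = (t3, □, R) → □0□□□[t3]1001
Step 7: δ(t3, 1) = (t1, 0, L) → □0□□[t1]□0001
Step 8: δ(t1, □) = (t3, 1, R) → □0□□1[t3]0001
Step 9: δ(t3, 0) = (t3, □, R) → □0□□1□[t3]001
Step 10: δ(t3, 0) = (t3, □, R) → □0□□1□□[t3]01
Step 11: δ(t3, 0) = (t3, □, R) → □0□□1□□□[t3]1
Step 12: δ(t3, 1) = (t1, 0, L) → □0□□1□□[t1]□0
Step 13: δ(t1, □) = (t3, 1, R) → □0□□1□□1[t3]0
Step 14: δ(t3, 0) = (t3, □, R) → □0□□1□□1□[t3]□
Step 15: δ(t3, □) = (t3, 1, R) → □0□□1□□1□1[t3]□
Step 16: δ(t3, □) = (t3, 1, R) → □0□□1□□1□11[t3]□
Step 17: δ(t3, □) = (t3, 1, R) → □0□□1□□1□111[t3]□
Step 18: δ(t3, □) = (t3, 1, R) → □0□□1□□1□1111[t3]□
Step 19: δ(t3, □) = (t3, 1, R) → □0□□1□□1□11111[t3]□
Step 20: δ(t3, □) = (t3, 1, R) → □0□□1□□1□111111[t3]□
Step 21: δ(t3, □) = (t3, 1, R) → □0□□1□□1□1111111[t3]□
Step 22: δ(t3, □) = (t3, 1, R) → □0□□1□□1□11111111[t3]□
Step 23: δ(t3, □) = (t3, 1, R) → □0□□1□□1□111111111[t3]□

The machine has not reached a halting state after 23 steps.
The machine did not halt within the 23-step bound.

Answer: No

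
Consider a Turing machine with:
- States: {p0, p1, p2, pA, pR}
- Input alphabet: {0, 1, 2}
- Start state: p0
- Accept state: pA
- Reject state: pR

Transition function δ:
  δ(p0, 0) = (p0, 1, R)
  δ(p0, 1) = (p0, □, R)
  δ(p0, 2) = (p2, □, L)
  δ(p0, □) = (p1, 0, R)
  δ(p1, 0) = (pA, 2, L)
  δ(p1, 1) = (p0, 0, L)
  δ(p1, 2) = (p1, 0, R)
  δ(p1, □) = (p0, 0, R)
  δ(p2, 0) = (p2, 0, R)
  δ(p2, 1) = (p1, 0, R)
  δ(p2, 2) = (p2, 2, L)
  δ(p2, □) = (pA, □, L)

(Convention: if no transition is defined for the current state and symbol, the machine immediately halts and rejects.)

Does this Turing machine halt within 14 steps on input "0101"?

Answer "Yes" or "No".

Execution trace:
Initial: [p0]0101
Step 1: δ(p0, 0) = (p0, 1, R) → 1[p0]101
Step 2: δ(p0, 1) = (p0, □, R) → 1□[p0]01
Step 3: δ(p0, 0) = (p0, 1, R) → 1□1[p0]1
Step 4: δ(p0, 1) = (p0, □, R) → 1□1□[p0]□
Step 5: δ(p0, □) = (p1, 0, R) → 1□1□0[p1]□
Step 6: δ(p1, □) = (p0, 0, R) → 1□1□00[p0]□
Step 7: δ(p0, □) = (p1, 0, R) → 1□1□000[p1]□
Step 8: δ(p1, □) = (p0, 0, R) → 1□1□0000[p0]□
Step 9: δ(p0, □) = (p1, 0, R) → 1□1□00000[p1]□
Step 10: δ(p1, □) = (p0, 0, R) → 1□1□000000[p0]□
Step 11: δ(p0, □) = (p1, 0, R) → 1□1□0000000[p1]□
Step 12: δ(p1, □) = (p0, 0, R) → 1□1□00000000[p0]□
Step 13: δ(p0, □) = (p1, 0, R) → 1□1□000000000[p1]□
Step 14: δ(p1, □) = (p0, 0, R) → 1□1□0000000000[p0]□

The machine has not reached a halting state after 14 steps.
The machine did not halt within the 14-step bound.

Answer: No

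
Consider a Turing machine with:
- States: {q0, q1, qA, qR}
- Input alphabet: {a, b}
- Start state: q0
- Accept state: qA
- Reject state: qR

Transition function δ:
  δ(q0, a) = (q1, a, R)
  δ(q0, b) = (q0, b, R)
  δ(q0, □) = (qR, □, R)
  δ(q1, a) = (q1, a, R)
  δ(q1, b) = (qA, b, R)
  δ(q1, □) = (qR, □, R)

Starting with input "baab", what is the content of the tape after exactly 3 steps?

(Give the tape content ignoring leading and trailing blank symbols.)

Execution trace:
Initial: [q0]baab
Step 1: δ(q0, b) = (q0, b, R) → b[q0]aab
Step 2: δ(q0, a) = (q1, a, R) → ba[q1]ab
Step 3: δ(q1, a) = (q1, a, R) → baa[q1]b

After 3 steps, the tape (ignoring leading/trailing blanks) is: baab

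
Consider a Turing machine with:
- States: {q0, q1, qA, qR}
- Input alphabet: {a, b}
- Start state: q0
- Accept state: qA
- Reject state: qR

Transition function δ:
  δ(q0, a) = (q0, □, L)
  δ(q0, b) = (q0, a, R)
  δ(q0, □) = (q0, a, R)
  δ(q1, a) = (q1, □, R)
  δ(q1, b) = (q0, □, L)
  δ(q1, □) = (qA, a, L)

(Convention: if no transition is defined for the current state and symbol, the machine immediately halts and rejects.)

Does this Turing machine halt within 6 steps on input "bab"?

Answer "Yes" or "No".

Execution trace:
Initial: [q0]bab
Step 1: δ(q0, b) = (q0, a, R) → a[q0]ab
Step 2: δ(q0, a) = (q0, □, L) → [q0]a□b
Step 3: δ(q0, a) = (q0, □, L) → [q0]□□□b
Step 4: δ(q0, □) = (q0, a, R) → a[q0]□□b
Step 5: δ(q0, □) = (q0, a, R) → aa[q0]□b
Step 6: δ(q0, □) = (q0, a, R) → aaa[q0]b

The machine has not reached a halting state after 6 steps.
The machine did not halt within the 6-step bound.

Answer: No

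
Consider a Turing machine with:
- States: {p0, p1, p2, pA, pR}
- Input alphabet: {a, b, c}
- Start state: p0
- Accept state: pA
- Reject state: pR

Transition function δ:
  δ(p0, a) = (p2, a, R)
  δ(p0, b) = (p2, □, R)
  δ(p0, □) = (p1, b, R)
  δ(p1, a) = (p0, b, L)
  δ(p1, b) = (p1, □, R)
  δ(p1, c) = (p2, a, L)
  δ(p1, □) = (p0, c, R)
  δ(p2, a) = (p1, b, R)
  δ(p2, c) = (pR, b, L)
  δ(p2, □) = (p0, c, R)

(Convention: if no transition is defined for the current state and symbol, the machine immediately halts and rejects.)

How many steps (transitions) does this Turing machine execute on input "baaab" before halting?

Execution trace:
Initial: [p0]baaab
Step 1: δ(p0, b) = (p2, □, R) → □[p2]aaab
Step 2: δ(p2, a) = (p1, b, R) → □b[p1]aab
Step 3: δ(p1, a) = (p0, b, L) → □[p0]bbab
Step 4: δ(p0, b) = (p2, □, R) → □□[p2]bab

No transition is defined for δ(p2, b). By convention the machine halts and rejects.

The machine executed 4 steps before halting.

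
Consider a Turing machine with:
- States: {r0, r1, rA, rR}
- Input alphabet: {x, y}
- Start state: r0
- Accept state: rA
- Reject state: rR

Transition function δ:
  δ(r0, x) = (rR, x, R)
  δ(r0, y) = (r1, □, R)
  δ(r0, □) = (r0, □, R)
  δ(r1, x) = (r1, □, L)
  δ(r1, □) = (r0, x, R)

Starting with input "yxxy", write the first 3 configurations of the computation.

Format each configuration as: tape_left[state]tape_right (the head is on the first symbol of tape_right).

Transitions applied:
Step 1: δ(r0, y) = (r1, □, R)
Step 2: δ(r1, x) = (r1, □, L)

The first 3 configurations are:
[r0]yxxy ⊢ □[r1]xxy ⊢ [r1]□□xy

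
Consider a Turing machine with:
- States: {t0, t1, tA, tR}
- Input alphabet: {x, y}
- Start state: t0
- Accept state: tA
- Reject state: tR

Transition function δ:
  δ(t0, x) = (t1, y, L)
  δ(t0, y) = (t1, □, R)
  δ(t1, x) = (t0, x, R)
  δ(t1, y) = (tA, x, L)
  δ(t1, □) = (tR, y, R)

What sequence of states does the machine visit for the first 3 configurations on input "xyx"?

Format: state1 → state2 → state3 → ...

Execution trace:
Initial: [t0]xyx
Step 1: δ(t0, x) = (t1, y, L) → [t1]□yyx
Step 2: δ(t1, □) = (tR, y, R) → y[tR]yyx

The machine reaches the reject state tR and halts.

State sequence: t0 → t1 → tR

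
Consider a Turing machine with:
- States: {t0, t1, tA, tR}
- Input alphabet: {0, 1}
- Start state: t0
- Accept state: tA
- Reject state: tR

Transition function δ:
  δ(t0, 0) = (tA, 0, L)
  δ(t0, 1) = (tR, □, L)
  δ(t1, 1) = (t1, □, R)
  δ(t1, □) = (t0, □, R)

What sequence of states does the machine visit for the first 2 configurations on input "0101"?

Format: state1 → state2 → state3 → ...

Execution trace:
Initial: [t0]0101
Step 1: δ(t0, 0) = (tA, 0, L) → [tA]□0101

The machine reaches the accept state tA and halts.

State sequence: t0 → tA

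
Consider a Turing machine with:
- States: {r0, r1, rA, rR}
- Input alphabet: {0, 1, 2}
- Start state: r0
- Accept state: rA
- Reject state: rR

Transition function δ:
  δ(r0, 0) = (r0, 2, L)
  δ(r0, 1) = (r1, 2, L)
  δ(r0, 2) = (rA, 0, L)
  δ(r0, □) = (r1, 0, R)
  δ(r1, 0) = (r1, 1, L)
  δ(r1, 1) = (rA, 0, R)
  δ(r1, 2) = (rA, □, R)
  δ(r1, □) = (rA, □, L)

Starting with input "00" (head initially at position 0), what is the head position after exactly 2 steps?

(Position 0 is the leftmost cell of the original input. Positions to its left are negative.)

Execution trace (head position shown):
Step 0: [r0]00  (head at position 0)
Step 1: move left → [r0]□20  (head at position -1)
Step 2: move right → 0[r1]20  (head at position 0)

After 2 steps, the head is at position 0.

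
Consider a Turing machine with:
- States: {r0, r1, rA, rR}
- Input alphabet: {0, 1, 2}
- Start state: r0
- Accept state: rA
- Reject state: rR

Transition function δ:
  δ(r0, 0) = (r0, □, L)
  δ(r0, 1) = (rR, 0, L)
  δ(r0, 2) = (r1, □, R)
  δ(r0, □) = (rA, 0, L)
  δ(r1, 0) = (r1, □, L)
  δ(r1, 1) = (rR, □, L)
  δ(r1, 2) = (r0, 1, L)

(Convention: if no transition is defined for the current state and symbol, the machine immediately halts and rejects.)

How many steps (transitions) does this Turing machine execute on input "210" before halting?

Execution trace:
Initial: [r0]210
Step 1: δ(r0, 2) = (r1, □, R) → □[r1]10
Step 2: δ(r1, 1) = (rR, □, L) → [rR]□□0

The machine reaches the reject state rR and halts.

The machine executed 2 steps before halting.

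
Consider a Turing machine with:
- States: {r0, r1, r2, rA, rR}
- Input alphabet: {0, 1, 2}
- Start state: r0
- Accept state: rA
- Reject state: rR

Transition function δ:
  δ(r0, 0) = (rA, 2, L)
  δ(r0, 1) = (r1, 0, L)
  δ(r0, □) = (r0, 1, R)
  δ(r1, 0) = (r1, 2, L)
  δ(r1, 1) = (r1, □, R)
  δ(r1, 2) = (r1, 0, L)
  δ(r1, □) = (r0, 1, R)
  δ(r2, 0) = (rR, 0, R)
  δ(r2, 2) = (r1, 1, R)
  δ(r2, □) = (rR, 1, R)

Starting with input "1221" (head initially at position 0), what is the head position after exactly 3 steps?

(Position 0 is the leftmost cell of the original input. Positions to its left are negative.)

Execution trace (head position shown):
Step 0: [r0]1221  (head at position 0)
Step 1: move left → [r1]□0221  (head at position -1)
Step 2: move right → 1[r0]0221  (head at position 0)
Step 3: move left → [rA]12221  (head at position -1)

After 3 steps, the head is at position -1.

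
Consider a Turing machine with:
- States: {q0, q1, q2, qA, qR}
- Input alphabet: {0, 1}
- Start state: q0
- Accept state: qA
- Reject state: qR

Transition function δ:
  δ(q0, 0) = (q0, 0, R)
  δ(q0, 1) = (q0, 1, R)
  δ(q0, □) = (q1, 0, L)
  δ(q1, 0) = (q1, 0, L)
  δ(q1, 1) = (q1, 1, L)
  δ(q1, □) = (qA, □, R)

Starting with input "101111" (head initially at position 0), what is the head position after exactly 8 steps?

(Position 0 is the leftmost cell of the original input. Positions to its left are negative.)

Execution trace (head position shown):
Step 0: [q0]101111  (head at position 0)
Step 1: move right → 1[q0]01111  (head at position 1)
Step 2: move right → 10[q0]1111  (head at position 2)
Step 3: move right → 101[q0]111  (head at position 3)
Step 4: move right → 1011[q0]11  (head at position 4)
Step 5: move right → 10111[q0]1  (head at position 5)
Step 6: move right → 101111[q0]□  (head at position 6)
Step 7: move left → 10111[q1]10  (head at position 5)
Step 8: move left → 1011[q1]110  (head at position 4)

After 8 steps, the head is at position 4.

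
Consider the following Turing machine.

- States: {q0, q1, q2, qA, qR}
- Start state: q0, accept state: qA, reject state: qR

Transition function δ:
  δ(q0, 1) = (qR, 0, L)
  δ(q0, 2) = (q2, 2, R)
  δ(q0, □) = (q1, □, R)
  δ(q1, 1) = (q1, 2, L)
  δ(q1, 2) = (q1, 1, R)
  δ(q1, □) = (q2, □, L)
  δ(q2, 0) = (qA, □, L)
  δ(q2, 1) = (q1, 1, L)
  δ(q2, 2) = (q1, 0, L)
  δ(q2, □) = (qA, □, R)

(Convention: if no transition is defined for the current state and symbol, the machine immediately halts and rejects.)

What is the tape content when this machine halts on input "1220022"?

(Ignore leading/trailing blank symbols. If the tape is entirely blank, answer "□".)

Execution trace:
Initial: [q0]1220022
Step 1: δ(q0, 1) = (qR, 0, L) → [qR]□0220022

The machine reaches the reject state qR and halts.

Final tape (ignoring leading/trailing blanks): 0220022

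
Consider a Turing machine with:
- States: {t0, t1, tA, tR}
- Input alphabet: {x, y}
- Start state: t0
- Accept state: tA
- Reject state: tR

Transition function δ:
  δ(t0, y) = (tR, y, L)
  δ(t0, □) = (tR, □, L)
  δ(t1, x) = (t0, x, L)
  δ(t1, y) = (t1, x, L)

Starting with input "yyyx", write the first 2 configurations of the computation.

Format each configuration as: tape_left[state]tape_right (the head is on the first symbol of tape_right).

Transitions applied:
Step 1: δ(t0, y) = (tR, y, L)

The first 2 configurations are:
[t0]yyyx ⊢ [tR]□yyyx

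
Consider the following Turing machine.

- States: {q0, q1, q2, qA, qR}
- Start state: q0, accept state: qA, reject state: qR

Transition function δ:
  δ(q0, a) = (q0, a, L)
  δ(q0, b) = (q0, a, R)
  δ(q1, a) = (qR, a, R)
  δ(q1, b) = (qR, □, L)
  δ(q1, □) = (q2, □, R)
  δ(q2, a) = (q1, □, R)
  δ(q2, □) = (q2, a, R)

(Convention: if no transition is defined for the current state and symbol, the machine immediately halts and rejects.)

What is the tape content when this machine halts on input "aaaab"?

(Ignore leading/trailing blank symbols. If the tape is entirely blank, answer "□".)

Execution trace:
Initial: [q0]aaaab
Step 1: δ(q0, a) = (q0, a, L) → [q0]□aaaab

No transition is defined for δ(q0, □). By convention the machine halts and rejects.

Final tape (ignoring leading/trailing blanks): aaaab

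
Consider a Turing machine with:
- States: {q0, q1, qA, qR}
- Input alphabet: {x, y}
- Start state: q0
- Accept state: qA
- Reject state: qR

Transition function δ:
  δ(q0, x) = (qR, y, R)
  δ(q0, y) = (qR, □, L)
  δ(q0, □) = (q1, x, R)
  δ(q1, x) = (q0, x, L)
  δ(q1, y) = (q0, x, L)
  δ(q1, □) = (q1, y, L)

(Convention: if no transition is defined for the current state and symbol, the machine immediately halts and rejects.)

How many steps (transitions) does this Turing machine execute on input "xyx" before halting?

Execution trace:
Initial: [q0]xyx
Step 1: δ(q0, x) = (qR, y, R) → y[qR]yx

The machine reaches the reject state qR and halts.

The machine executed 1 step before halting.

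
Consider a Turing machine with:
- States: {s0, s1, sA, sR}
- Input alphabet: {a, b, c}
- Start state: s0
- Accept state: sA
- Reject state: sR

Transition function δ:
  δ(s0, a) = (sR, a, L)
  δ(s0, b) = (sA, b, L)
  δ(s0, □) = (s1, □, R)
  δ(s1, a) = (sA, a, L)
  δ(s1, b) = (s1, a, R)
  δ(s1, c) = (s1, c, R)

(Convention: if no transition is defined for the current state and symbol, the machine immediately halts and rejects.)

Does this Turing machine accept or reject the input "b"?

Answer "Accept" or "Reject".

Execution trace:
Initial: [s0]b
Step 1: δ(s0, b) = (sA, b, L) → [sA]□b

The machine reaches the accept state sA and halts.

Answer: Accept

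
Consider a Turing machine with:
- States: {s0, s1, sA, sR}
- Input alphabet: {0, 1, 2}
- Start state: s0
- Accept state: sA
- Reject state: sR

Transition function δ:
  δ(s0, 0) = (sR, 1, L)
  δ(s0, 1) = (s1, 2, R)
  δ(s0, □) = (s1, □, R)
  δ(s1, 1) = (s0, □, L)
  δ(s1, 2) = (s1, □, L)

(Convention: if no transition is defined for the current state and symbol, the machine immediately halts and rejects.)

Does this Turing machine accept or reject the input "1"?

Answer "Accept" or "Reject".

Execution trace:
Initial: [s0]1
Step 1: δ(s0, 1) = (s1, 2, R) → 2[s1]□

No transition is defined for δ(s1, □). By convention the machine halts and rejects.

Answer: Reject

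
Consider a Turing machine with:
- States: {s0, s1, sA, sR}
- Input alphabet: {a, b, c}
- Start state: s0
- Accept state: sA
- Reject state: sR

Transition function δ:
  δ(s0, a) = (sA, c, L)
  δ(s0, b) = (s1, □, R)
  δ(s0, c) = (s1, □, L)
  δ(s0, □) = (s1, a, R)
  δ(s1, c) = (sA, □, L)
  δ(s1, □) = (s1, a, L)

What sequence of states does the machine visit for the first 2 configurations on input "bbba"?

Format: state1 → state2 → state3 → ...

Execution trace:
Initial: [s0]bbba
Step 1: δ(s0, b) = (s1, □, R) → □[s1]bba

No transition is defined for δ(s1, b). By convention the machine halts and rejects.

State sequence: s0 → s1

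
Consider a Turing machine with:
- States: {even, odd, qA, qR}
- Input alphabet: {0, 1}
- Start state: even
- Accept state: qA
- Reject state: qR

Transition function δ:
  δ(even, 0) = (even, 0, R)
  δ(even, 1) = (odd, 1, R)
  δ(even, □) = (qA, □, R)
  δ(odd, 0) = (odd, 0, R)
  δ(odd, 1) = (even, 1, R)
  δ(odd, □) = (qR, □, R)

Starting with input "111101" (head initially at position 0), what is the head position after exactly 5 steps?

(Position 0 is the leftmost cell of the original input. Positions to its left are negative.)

Execution trace (head position shown):
Step 0: [even]111101  (head at position 0)
Step 1: move right → 1[odd]11101  (head at position 1)
Step 2: move right → 11[even]1101  (head at position 2)
Step 3: move right → 111[odd]101  (head at position 3)
Step 4: move right → 1111[even]01  (head at position 4)
Step 5: move right → 11110[even]1  (head at position 5)

After 5 steps, the head is at position 5.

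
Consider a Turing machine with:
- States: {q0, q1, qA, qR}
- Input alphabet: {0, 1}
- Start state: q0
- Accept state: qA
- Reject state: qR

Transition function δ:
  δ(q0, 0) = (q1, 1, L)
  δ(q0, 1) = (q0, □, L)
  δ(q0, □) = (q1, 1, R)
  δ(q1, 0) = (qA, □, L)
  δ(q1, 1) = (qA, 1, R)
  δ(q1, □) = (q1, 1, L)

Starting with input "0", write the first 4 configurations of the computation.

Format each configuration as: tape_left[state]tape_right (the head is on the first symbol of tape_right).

Transitions applied:
Step 1: δ(q0, 0) = (q1, 1, L)
Step 2: δ(q1, □) = (q1, 1, L)
Step 3: δ(q1, □) = (q1, 1, L)

The first 4 configurations are:
[q0]0 ⊢ [q1]□1 ⊢ [q1]□11 ⊢ [q1]□111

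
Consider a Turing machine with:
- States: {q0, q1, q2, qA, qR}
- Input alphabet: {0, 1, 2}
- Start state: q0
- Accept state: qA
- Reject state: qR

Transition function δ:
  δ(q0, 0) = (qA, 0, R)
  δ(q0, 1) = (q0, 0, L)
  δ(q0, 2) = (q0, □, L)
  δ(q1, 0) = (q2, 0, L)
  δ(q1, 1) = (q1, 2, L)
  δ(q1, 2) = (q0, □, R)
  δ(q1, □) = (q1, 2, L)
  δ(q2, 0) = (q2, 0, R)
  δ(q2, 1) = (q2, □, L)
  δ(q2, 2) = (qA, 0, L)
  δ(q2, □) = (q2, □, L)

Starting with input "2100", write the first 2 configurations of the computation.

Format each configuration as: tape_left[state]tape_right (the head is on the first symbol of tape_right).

Transitions applied:
Step 1: δ(q0, 2) = (q0, □, L)

The first 2 configurations are:
[q0]2100 ⊢ [q0]□□100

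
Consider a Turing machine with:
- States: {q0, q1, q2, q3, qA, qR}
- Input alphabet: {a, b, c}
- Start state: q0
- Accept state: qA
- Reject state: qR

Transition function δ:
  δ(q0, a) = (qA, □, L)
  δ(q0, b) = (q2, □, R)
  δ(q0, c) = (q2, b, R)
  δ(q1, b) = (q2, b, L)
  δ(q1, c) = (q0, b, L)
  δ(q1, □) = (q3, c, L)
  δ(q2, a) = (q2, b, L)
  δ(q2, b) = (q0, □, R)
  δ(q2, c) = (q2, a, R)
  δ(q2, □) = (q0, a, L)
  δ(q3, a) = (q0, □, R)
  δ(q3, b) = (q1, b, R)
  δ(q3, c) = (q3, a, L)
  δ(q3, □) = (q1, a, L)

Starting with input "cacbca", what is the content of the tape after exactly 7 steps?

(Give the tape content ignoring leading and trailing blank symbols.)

Execution trace:
Initial: [q0]cacbca
Step 1: δ(q0, c) = (q2, b, R) → b[q2]acbca
Step 2: δ(q2, a) = (q2, b, L) → [q2]bbcbca
Step 3: δ(q2, b) = (q0, □, R) → □[q0]bcbca
Step 4: δ(q0, b) = (q2, □, R) → □□[q2]cbca
Step 5: δ(q2, c) = (q2, a, R) → □□a[q2]bca
Step 6: δ(q2, b) = (q0, □, R) → □□a□[q0]ca
Step 7: δ(q0, c) = (q2, b, R) → □□a□b[q2]a

After 7 steps, the tape (ignoring leading/trailing blanks) is: a□ba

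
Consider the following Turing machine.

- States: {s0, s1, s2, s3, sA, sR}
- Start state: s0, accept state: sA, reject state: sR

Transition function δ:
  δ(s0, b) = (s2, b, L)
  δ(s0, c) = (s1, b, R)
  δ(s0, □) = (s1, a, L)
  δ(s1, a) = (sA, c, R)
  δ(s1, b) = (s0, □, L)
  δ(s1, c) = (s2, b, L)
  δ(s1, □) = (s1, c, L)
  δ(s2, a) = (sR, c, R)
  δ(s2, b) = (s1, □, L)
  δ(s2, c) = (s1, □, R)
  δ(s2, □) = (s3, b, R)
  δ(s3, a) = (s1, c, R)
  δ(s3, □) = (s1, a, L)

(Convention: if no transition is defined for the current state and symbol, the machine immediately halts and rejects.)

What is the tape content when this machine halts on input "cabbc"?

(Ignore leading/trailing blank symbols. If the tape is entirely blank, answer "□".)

Execution trace:
Initial: [s0]cabbc
Step 1: δ(s0, c) = (s1, b, R) → b[s1]abbc
Step 2: δ(s1, a) = (sA, c, R) → bc[sA]bbc

The machine reaches the accept state sA and halts.

Final tape (ignoring leading/trailing blanks): bcbbc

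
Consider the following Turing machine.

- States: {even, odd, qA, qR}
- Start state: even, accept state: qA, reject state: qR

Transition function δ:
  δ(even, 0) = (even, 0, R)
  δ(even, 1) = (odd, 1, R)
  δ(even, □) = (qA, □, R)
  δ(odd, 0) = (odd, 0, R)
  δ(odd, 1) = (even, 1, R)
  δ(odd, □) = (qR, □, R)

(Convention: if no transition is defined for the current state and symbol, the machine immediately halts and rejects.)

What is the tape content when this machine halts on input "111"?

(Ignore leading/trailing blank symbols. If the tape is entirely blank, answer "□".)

Execution trace:
Initial: [even]111
Step 1: δ(even, 1) = (odd, 1, R) → 1[odd]11
Step 2: δ(odd, 1) = (even, 1, R) → 11[even]1
Step 3: δ(even, 1) = (odd, 1, R) → 111[odd]□
Step 4: δ(odd, □) = (qR, □, R) → 111□[qR]□

The machine reaches the reject state qR and halts.

Final tape (ignoring leading/trailing blanks): 111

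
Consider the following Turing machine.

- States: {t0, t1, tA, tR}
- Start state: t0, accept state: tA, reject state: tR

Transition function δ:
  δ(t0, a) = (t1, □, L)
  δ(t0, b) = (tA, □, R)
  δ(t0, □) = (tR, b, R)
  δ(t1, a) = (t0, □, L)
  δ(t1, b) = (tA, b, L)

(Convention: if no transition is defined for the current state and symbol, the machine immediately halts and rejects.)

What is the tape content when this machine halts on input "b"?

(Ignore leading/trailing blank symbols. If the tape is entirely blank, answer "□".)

Execution trace:
Initial: [t0]b
Step 1: δ(t0, b) = (tA, □, R) → □[tA]□

The machine reaches the accept state tA and halts.

Final tape (ignoring leading/trailing blanks): □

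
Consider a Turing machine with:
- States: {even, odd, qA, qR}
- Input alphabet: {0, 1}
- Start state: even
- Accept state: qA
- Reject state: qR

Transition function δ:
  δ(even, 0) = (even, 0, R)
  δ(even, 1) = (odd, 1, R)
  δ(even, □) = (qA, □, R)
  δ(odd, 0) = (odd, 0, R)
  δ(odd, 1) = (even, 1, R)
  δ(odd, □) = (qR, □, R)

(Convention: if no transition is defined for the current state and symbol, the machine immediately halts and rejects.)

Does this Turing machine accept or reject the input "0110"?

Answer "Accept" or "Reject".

Execution trace:
Initial: [even]0110
Step 1: δ(even, 0) = (even, 0, R) → 0[even]110
Step 2: δ(even, 1) = (odd, 1, R) → 01[odd]10
Step 3: δ(odd, 1) = (even, 1, R) → 011[even]0
Step 4: δ(even, 0) = (even, 0, R) → 0110[even]□
Step 5: δ(even, □) = (qA, □, R) → 0110□[qA]□

The machine reaches the accept state qA and halts.

Answer: Accept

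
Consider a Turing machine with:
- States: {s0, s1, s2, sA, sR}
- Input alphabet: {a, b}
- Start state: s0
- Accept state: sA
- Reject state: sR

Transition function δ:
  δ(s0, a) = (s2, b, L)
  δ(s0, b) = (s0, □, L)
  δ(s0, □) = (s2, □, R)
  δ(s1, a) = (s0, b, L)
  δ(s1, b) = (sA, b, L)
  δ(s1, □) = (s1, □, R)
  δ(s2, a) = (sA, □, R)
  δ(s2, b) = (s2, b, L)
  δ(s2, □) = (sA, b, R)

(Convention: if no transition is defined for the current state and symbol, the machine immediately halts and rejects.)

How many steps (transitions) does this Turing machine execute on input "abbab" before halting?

Execution trace:
Initial: [s0]abbab
Step 1: δ(s0, a) = (s2, b, L) → [s2]□bbbab
Step 2: δ(s2, □) = (sA, b, R) → b[sA]bbbab

The machine reaches the accept state sA and halts.

The machine executed 2 steps before halting.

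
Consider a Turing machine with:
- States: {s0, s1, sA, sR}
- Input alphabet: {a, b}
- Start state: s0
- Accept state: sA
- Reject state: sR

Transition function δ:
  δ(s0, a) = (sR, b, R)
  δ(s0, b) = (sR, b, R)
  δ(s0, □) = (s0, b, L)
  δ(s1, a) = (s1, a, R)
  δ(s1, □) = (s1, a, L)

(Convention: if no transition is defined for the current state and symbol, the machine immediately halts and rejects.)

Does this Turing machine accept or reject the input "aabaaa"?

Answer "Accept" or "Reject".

Execution trace:
Initial: [s0]aabaaa
Step 1: δ(s0, a) = (sR, b, R) → b[sR]abaaa

The machine reaches the reject state sR and halts.

Answer: Reject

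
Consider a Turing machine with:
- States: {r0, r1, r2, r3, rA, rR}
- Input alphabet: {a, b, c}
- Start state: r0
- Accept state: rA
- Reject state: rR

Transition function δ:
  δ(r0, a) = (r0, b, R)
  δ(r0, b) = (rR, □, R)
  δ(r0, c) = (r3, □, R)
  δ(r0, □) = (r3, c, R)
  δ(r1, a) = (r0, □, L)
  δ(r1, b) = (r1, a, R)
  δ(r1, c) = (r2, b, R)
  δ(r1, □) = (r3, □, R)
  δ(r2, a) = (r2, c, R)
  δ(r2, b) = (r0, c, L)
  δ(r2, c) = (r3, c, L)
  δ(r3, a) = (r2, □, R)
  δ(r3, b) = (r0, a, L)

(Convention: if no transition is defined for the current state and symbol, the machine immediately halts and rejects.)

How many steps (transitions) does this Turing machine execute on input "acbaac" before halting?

Execution trace:
Initial: [r0]acbaac
Step 1: δ(r0, a) = (r0, b, R) → b[r0]cbaac
Step 2: δ(r0, c) = (r3, □, R) → b□[r3]baac
Step 3: δ(r3, b) = (r0, a, L) → b[r0]□aaac
Step 4: δ(r0, □) = (r3, c, R) → bc[r3]aaac
Step 5: δ(r3, a) = (r2, □, R) → bc□[r2]aac
Step 6: δ(r2, a) = (r2, c, R) → bc□c[r2]ac
Step 7: δ(r2, a) = (r2, c, R) → bc□cc[r2]c
Step 8: δ(r2, c) = (r3, c, L) → bc□c[r3]cc

No transition is defined for δ(r3, c). By convention the machine halts and rejects.

The machine executed 8 steps before halting.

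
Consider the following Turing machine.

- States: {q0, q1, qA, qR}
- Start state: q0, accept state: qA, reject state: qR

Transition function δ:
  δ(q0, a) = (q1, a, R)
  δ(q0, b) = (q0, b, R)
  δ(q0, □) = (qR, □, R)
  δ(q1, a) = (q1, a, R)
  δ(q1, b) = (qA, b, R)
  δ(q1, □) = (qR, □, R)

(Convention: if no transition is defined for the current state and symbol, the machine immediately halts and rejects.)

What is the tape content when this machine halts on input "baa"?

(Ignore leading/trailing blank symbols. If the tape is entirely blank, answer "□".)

Execution trace:
Initial: [q0]baa
Step 1: δ(q0, b) = (q0, b, R) → b[q0]aa
Step 2: δ(q0, a) = (q1, a, R) → ba[q1]a
Step 3: δ(q1, a) = (q1, a, R) → baa[q1]□
Step 4: δ(q1, □) = (qR, □, R) → baa□[qR]□

The machine reaches the reject state qR and halts.

Final tape (ignoring leading/trailing blanks): baa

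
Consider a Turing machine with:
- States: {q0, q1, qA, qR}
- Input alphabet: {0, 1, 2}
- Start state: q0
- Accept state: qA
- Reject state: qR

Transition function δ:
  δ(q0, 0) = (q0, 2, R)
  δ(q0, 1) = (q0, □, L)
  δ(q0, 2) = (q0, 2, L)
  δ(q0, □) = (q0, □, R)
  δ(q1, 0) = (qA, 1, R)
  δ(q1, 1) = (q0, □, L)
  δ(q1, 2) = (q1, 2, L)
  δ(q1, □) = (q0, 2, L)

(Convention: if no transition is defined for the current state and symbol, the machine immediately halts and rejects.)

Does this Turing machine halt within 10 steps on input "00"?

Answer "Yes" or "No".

Execution trace:
Initial: [q0]00
Step 1: δ(q0, 0) = (q0, 2, R) → 2[q0]0
Step 2: δ(q0, 0) = (q0, 2, R) → 22[q0]□
Step 3: δ(q0, □) = (q0, □, R) → 22□[q0]□
Step 4: δ(q0, □) = (q0, □, R) → 22□□[q0]□
Step 5: δ(q0, □) = (q0, □, R) → 22□□□[q0]□
Step 6: δ(q0, □) = (q0, □, R) → 22□□□□[q0]□
Step 7: δ(q0, □) = (q0, □, R) → 22□□□□□[q0]□
Step 8: δ(q0, □) = (q0, □, R) → 22□□□□□□[q0]□
Step 9: δ(q0, □) = (q0, □, R) → 22□□□□□□□[q0]□
Step 10: δ(q0, □) = (q0, □, R) → 22□□□□□□□□[q0]□

The machine has not reached a halting state after 10 steps.
The machine did not halt within the 10-step bound.

Answer: No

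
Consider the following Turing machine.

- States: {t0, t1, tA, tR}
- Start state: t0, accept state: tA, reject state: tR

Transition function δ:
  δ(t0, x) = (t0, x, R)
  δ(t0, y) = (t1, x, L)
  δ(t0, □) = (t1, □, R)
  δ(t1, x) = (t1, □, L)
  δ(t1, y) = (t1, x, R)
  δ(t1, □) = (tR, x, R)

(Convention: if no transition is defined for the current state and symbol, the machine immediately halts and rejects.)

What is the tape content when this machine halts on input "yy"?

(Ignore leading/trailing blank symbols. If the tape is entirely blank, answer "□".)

Execution trace:
Initial: [t0]yy
Step 1: δ(t0, y) = (t1, x, L) → [t1]□xy
Step 2: δ(t1, □) = (tR, x, R) → x[tR]xy

The machine reaches the reject state tR and halts.

Final tape (ignoring leading/trailing blanks): xxy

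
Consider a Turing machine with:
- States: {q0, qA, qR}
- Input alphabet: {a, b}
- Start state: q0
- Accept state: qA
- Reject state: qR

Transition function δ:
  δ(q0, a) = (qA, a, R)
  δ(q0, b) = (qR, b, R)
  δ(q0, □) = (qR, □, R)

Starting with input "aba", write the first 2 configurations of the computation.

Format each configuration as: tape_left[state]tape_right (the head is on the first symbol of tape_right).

Transitions applied:
Step 1: δ(q0, a) = (qA, a, R)

The first 2 configurations are:
[q0]aba ⊢ a[qA]ba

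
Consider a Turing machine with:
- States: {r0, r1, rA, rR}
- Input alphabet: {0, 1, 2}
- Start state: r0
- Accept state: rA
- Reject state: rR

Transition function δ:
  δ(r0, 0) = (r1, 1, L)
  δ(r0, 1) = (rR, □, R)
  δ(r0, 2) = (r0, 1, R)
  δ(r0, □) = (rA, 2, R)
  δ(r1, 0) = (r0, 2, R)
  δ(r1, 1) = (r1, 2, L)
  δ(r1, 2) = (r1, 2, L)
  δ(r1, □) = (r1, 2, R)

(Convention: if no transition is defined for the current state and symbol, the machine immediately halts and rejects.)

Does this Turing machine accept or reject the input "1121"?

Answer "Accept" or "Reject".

Execution trace:
Initial: [r0]1121
Step 1: δ(r0, 1) = (rR, □, R) → □[rR]121

The machine reaches the reject state rR and halts.

Answer: Reject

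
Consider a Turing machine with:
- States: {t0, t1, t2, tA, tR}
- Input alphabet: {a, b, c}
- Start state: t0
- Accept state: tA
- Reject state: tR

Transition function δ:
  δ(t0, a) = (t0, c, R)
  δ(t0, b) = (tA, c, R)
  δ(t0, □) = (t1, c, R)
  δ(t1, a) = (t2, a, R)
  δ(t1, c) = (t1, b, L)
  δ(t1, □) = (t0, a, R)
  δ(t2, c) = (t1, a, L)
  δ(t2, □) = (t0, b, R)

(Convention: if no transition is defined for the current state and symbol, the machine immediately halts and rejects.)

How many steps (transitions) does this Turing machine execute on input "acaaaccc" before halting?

Execution trace:
Initial: [t0]acaaaccc
Step 1: δ(t0, a) = (t0, c, R) → c[t0]caaaccc

No transition is defined for δ(t0, c). By convention the machine halts and rejects.

The machine executed 1 step before halting.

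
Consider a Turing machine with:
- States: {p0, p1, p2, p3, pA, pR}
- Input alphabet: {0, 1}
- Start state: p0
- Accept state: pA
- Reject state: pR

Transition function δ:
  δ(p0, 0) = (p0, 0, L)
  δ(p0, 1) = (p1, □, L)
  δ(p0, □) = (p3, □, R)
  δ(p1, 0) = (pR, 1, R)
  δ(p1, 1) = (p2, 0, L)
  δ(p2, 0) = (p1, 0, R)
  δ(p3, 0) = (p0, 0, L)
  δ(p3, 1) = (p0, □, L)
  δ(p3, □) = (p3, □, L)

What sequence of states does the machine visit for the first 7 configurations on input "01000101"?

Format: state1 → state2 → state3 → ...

Execution trace:
Initial: [p0]01000101
Step 1: δ(p0, 0) = (p0, 0, L) → [p0]□01000101
Step 2: δ(p0, □) = (p3, □, R) → □[p3]01000101
Step 3: δ(p3, 0) = (p0, 0, L) → [p0]□01000101
Step 4: δ(p0, □) = (p3, □, R) → □[p3]01000101
Step 5: δ(p3, 0) = (p0, 0, L) → [p0]□01000101
Step 6: δ(p0, □) = (p3, □, R) → □[p3]01000101

State sequence: p0 → p0 → p3 → p0 → p3 → p0 → p3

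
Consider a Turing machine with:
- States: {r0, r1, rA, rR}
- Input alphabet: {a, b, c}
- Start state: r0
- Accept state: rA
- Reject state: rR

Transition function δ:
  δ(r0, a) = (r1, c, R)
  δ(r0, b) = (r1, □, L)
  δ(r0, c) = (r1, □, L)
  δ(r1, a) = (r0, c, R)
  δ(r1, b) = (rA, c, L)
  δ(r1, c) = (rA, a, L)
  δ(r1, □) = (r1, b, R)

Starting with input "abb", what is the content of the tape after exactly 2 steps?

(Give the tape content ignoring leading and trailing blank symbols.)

Execution trace:
Initial: [r0]abb
Step 1: δ(r0, a) = (r1, c, R) → c[r1]bb
Step 2: δ(r1, b) = (rA, c, L) → [rA]ccb

The machine reaches the accept state rA and halts.

After 2 steps, the tape (ignoring leading/trailing blanks) is: ccb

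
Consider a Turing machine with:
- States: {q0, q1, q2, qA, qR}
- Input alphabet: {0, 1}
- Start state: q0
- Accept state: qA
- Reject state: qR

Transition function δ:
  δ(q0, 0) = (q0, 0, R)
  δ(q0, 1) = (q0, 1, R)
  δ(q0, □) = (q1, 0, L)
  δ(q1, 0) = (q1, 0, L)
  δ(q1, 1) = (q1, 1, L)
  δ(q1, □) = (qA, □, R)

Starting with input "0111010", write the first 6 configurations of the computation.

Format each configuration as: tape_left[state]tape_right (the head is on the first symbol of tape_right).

Transitions applied:
Step 1: δ(q0, 0) = (q0, 0, R)
Step 2: δ(q0, 1) = (q0, 1, R)
Step 3: δ(q0, 1) = (q0, 1, R)
Step 4: δ(q0, 1) = (q0, 1, R)
Step 5: δ(q0, 0) = (q0, 0, R)

The first 6 configurations are:
[q0]0111010 ⊢ 0[q0]111010 ⊢ 01[q0]11010 ⊢ 011[q0]1010 ⊢ 0111[q0]010 ⊢ 01110[q0]10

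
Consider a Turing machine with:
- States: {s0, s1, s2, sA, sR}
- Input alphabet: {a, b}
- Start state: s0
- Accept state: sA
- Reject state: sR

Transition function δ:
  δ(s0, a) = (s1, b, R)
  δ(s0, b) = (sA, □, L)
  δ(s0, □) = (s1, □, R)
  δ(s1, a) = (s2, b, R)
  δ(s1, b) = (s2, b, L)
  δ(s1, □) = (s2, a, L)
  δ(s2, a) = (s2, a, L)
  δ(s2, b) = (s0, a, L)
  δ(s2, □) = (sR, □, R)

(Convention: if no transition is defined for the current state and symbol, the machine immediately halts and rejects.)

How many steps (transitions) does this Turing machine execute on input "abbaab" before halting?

Execution trace:
Initial: [s0]abbaab
Step 1: δ(s0, a) = (s1, b, R) → b[s1]bbaab
Step 2: δ(s1, b) = (s2, b, L) → [s2]bbbaab
Step 3: δ(s2, b) = (s0, a, L) → [s0]□abbaab
Step 4: δ(s0, □) = (s1, □, R) → □[s1]abbaab
Step 5: δ(s1, a) = (s2, b, R) → □b[s2]bbaab
Step 6: δ(s2, b) = (s0, a, L) → □[s0]babaab
Step 7: δ(s0, b) = (sA, □, L) → [sA]□□abaab

The machine reaches the accept state sA and halts.

The machine executed 7 steps before halting.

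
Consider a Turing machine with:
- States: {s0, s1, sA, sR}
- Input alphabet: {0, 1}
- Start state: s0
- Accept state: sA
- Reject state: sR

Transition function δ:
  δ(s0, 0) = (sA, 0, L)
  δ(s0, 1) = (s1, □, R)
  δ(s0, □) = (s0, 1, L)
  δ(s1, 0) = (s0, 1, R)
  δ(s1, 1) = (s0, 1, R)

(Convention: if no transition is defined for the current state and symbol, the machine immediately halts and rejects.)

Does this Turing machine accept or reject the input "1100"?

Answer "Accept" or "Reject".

Execution trace:
Initial: [s0]1100
Step 1: δ(s0, 1) = (s1, □, R) → □[s1]100
Step 2: δ(s1, 1) = (s0, 1, R) → □1[s0]00
Step 3: δ(s0, 0) = (sA, 0, L) → □[sA]100

The machine reaches the accept state sA and halts.

Answer: Accept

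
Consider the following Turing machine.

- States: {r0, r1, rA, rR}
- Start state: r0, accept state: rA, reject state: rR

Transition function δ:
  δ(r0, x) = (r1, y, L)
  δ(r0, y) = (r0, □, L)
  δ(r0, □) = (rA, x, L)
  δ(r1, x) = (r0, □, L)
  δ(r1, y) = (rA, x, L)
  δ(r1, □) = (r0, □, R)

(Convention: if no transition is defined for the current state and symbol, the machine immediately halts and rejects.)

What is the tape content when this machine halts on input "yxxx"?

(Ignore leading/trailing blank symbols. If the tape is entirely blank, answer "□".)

Execution trace:
Initial: [r0]yxxx
Step 1: δ(r0, y) = (r0, □, L) → [r0]□□xxx
Step 2: δ(r0, □) = (rA, x, L) → [rA]□x□xxx

The machine reaches the accept state rA and halts.

Final tape (ignoring leading/trailing blanks): x□xxx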